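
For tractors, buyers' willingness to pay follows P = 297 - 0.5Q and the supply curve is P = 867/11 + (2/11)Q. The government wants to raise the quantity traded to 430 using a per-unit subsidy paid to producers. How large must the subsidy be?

At Q = 430, from the demand curve buyers pay Pb = 297 − 0.5·430 = 82; from the supply curve sellers need Ps = 867/11 + (2/11)·430 = 157.
The subsidy must fill the gap: s = Ps − Pb = 157 − 82 = 75.

Required subsidy s = 75 per unit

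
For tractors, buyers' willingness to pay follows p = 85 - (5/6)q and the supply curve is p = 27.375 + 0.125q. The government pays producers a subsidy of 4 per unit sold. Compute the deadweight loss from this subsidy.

Deadweight loss = 192/23

Pre-subsidy: 85 - (5/6)q = 27.375 + 0.125q gives q* = 1383/23 and p* = 1605/46.
With the subsidy, sellers receive ps = pb + 4 for each unit, where pb is the price buyers pay.
On the curves, pb = 85 - (5/6)q and ps = 27.375 + 0.125q; the wedge ps − pb = 4 gives 27.375 + 0.125q − (85 - (5/6)q) = 4, so q' = 1479/23.
Then pb = 85 − (5/6)·(1479/23) = 1445/46 and ps = 27.375 + 0.125·(1479/23) = 1629/46.
The subsidy expands output by 1479/23 − 1383/23 = 96/23 past the efficient level; on those units the gap between marginal cost and willingness to pay runs from 0 up to 4.
DWL = ½ × 4 × 96/23 = 192/23.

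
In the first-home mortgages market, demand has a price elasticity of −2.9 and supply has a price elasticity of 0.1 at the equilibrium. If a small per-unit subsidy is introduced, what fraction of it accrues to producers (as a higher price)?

Producer share = 29/30

For a small subsidy around the equilibrium, the benefit split depends on the relative slopes, which at a point are proportional to the elasticities.
Buyer share = εs/(εs + |εd|) = 0.1/(0.1 + 2.9) = 1/30; seller share = |εd|/(εs + |εd|) = 29/30.
So producers capture 29/30 of the subsidy.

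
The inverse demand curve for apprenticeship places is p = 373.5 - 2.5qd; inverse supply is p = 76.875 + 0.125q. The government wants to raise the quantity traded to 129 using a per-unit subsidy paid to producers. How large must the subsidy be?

Required subsidy s = 42 per unit

At q = 129, from the demand curve buyers pay pb = 373.5 − 2.5·129 = 51; from the supply curve sellers need ps = 76.875 + 0.125·129 = 93.
The subsidy must fill the gap: s = ps − pb = 93 − 51 = 42.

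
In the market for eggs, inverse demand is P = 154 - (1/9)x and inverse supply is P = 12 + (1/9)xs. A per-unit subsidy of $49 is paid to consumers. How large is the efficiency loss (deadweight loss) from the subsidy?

Pre-subsidy: 154 - (1/9)x = 12 + (1/9)x gives x* = 639 and P* = 83.
With the rebate, buyers effectively pay Pb = Ps − 49, where Ps is the price sellers receive.
On the curves, Pb = 154 - (1/9)x and Ps = 12 + (1/9)x; the wedge Ps − Pb = 49 gives 12 + (1/9)x − (154 - (1/9)x) = 49, so x' = 859.5.
Then Pb = 154 − (1/9)·859.5 = 58.5 and Ps = 12 + (1/9)·859.5 = 107.5.
The subsidy expands output by 859.5 − 639 = 220.5 past the efficient level; on those units the gap between marginal cost and willingness to pay runs from 0 up to 49.
DWL = ½ × 49 × 220.5 = 5402.25.

Deadweight loss = $5402.25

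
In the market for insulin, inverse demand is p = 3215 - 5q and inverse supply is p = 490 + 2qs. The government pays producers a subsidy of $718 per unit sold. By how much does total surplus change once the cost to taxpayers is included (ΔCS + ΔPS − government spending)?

Net change in total surplus = -257762/7

Pre-subsidy: 3215 - 5q = 490 + 2q gives q* = 2725/7 and p* = 8880/7.
With the subsidy, sellers receive ps = pb + 718 for each unit, where pb is the price buyers pay.
On the curves, pb = 3215 - 5q and ps = 490 + 2q; the wedge ps − pb = 718 gives 490 + 2q − (3215 - 5q) = 718, so q' = 3443/7.
Then pb = 3215 − 5·(3443/7) = 5290/7 and ps = 490 + 2·(3443/7) = 10316/7.
ΔCS = ½(2725/7 + 3443/7)(8880/7 − 5290/7) = 11071560/49; ΔPS = ½(2725/7 + 3443/7)(10316/7 − 8880/7) = 4428624/49.
Government spending = 718 × 3443/7 = 2472074/7.
Net change = 11071560/49 + 4428624/49 − 2472074/7 = -257762/7. The loss equals the DWL triangle ½·718·718/7.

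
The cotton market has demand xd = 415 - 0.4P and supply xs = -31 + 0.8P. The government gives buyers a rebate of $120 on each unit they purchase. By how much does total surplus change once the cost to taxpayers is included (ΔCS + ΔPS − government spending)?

Pre-subsidy: 415 - 0.4P = -31 + 0.8P gives P* = 1115/3, x* = 799/3.
With the rebate, buyers effectively pay Pb = Ps − 120, where Ps is the price sellers receive.
Demand in terms of Ps becomes xd = 415 − 0.4(Ps − 120) = 463 - 0.4Ps. Setting this equal to supply: 463 - 0.4Ps = -31 + 0.8Ps, so Ps = 1235/3.
Buyers pay Pb = 1235/3 − 120 = 875/3; x' = -31 + 0.8·(1235/3) = 895/3.
ΔCS = ½(799/3 + 895/3)(1115/3 − 875/3) = 67760/3; ΔPS = ½(799/3 + 895/3)(1235/3 − 1115/3) = 33880/3.
Government spending = 120 × 895/3 = 35800.
Net change = 67760/3 + 33880/3 − 35800 = -1920. The loss equals the DWL triangle ½·120·32.

Net change in total surplus = -$1920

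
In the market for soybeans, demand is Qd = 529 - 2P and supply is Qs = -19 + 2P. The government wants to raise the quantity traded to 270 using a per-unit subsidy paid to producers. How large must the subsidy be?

At Q = 270, invert demand for the buyer price: Pb = (529 − 270)/2 = 129.5; invert supply for the seller price: Ps = (270 − (-19))/2 = 144.5.
The subsidy must fill the gap: s = Ps − Pb = 144.5 − 129.5 = 15.

Required subsidy s = 15 per unit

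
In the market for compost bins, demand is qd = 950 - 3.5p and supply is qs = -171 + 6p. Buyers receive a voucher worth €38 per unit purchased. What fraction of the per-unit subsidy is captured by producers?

Pre-subsidy: 950 - 3.5p = -171 + 6p gives p* = 118, q* = 537.
With the rebate, buyers effectively pay pb = ps − 38, where ps is the price sellers receive.
Demand in terms of ps becomes qd = 950 − 3.5(ps − 38) = 1083 - 3.5ps. Setting this equal to supply: 1083 - 3.5ps = -171 + 6ps, so ps = 132.
Buyers pay pb = 132 − 38 = 94; q' = -171 + 6·132 = 621.
Buyers' price falls by p* − pb = 118 − 94 = 24; sellers' price rises by ps − p* = 132 − 118 = 14.
So producers capture 14/38 = 7/19 of each unit of subsidy.

Producer share = 7/19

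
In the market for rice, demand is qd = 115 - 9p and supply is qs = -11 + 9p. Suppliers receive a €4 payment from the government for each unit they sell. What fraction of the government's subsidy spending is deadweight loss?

DWL / government spending = 9/70

Pre-subsidy: 115 - 9p = -11 + 9p gives p* = 7, q* = 52.
With the subsidy, sellers receive ps = pb + 4 for each unit, where pb is the price buyers pay.
Supply in terms of pb becomes qs = -11 + 9(pb + 4) = 25 + 9pb. Setting this equal to demand: 115 - 9pb = 25 + 9pb, so pb = 5.
Sellers receive ps = 5 + 4 = 9; q' = 115 − 9·5 = 70.
ΔCS = ½(52 + 70)(7 − 5) = 122; ΔPS = ½(52 + 70)(9 − 7) = 122.
Government spending = 4 × 70 = 280.
DWL = ½ × 4 × (70 − 52) = 36; fraction = 36 / 280 = 9/70.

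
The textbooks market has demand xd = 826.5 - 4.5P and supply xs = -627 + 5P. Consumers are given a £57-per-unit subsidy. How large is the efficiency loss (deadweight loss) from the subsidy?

Deadweight loss = £3847.5

Pre-subsidy: 826.5 - 4.5P = -627 + 5P gives P* = 153, x* = 138.
With the rebate, buyers effectively pay Pb = Ps − 57, where Ps is the price sellers receive.
Demand in terms of Ps becomes xd = 826.5 − 4.5(Ps − 57) = 1083 - 4.5Ps. Setting this equal to supply: 1083 - 4.5Ps = -627 + 5Ps, so Ps = 180.
Buyers pay Pb = 180 − 57 = 123; x' = -627 + 5·180 = 273.
The subsidy expands output by 273 − 138 = 135 past the efficient level; on those units the gap between marginal cost and willingness to pay runs from 0 up to 57.
DWL = ½ × 57 × 135 = 3847.5.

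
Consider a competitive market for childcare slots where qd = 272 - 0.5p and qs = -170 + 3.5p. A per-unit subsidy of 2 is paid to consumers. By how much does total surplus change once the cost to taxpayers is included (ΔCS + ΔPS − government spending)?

Pre-subsidy: 272 - 0.5p = -170 + 3.5p gives p* = 110.5, q* = 216.75.
With the rebate, buyers effectively pay pb = ps − 2, where ps is the price sellers receive.
Demand in terms of ps becomes qd = 272 − 0.5(ps − 2) = 273 - 0.5ps. Setting this equal to supply: 273 - 0.5ps = -170 + 3.5ps, so ps = 110.75.
Buyers pay pb = 110.75 − 2 = 108.75; q' = -170 + 3.5·110.75 = 217.625.
ΔCS = ½(216.75 + 217.625)(110.5 − 108.75) = 380.078125; ΔPS = ½(216.75 + 217.625)(110.75 − 110.5) = 54.296875.
Government spending = 2 × 217.625 = 435.25.
Net change = 380.078125 + 54.296875 − 435.25 = -0.875. The loss equals the DWL triangle ½·2·0.875.

Net change in total surplus = -0.875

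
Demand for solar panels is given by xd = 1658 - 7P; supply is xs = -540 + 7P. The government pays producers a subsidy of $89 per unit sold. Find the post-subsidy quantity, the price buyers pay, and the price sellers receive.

Pre-subsidy: 1658 - 7P = -540 + 7P gives P* = 157, x* = 559.
With the subsidy, sellers receive Ps = Pb + 89 for each unit, where Pb is the price buyers pay.
Supply in terms of Pb becomes xs = -540 + 7(Pb + 89) = 83 + 7Pb. Setting this equal to demand: 1658 - 7Pb = 83 + 7Pb, so Pb = 112.5.
Sellers receive Ps = 112.5 + 89 = 201.5; x' = 1658 − 7·112.5 = 870.5.

x' = 870.5; buyers pay $112.5; sellers receive $201.5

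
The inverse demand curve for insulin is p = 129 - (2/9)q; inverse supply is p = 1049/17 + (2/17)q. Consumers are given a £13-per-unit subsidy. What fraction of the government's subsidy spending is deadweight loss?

Pre-subsidy: 129 - (2/9)q = 1049/17 + (2/17)q gives q* = 198 and p* = 85.
With the rebate, buyers effectively pay pb = ps − 13, where ps is the price sellers receive.
On the curves, pb = 129 - (2/9)q and ps = 1049/17 + (2/17)q; the wedge ps − pb = 13 gives 1049/17 + (2/17)q − (129 - (2/9)q) = 13, so q' = 236.25.
Then pb = 129 − (2/9)·236.25 = 76.5 and ps = 1049/17 + (2/17)·236.25 = 89.5.
ΔCS = ½(198 + 236.25)(85 − 76.5) = 1845.5625; ΔPS = ½(198 + 236.25)(89.5 − 85) = 977.0625.
Government spending = 13 × 236.25 = 3071.25.
DWL = ½ × 13 × (236.25 − 198) = 248.625; fraction = 248.625 / 3071.25 = 17/210.

DWL / government spending = 17/210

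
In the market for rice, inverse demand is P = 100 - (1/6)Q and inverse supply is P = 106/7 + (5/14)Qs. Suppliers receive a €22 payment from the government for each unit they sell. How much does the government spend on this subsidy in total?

Pre-subsidy: 100 - (1/6)Q = 106/7 + (5/14)Q gives Q* = 162 and P* = 73.
With the subsidy, sellers receive Ps = Pb + 22 for each unit, where Pb is the price buyers pay.
On the curves, Pb = 100 - (1/6)Q and Ps = 106/7 + (5/14)Q; the wedge Ps − Pb = 22 gives 106/7 + (5/14)Q − (100 - (1/6)Q) = 22, so Q' = 204.
Then Pb = 100 − (1/6)·204 = 66 and Ps = 106/7 + (5/14)·204 = 88.
Government outlay = subsidy × quantity = 22 × 204 = 4488.

Government cost = €4488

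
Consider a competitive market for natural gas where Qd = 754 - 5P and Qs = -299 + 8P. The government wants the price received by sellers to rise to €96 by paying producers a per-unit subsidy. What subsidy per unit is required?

Required subsidy s = €39 per unit

At a seller price of 96, quantity supplied is -299 + 8·96 = 469.
Buyers absorb 469 only when they pay Pb with 754 − 5·Pb = 469, i.e. Pb = 57.
s = Ps − Pb = 96 − 57 = 39.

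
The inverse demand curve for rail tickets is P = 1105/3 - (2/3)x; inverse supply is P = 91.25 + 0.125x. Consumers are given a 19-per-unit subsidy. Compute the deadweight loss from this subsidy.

Deadweight loss = 228

Pre-subsidy: 1105/3 - (2/3)x = 91.25 + 0.125x gives x* = 350 and P* = 135.
With the rebate, buyers effectively pay Pb = Ps − 19, where Ps is the price sellers receive.
On the curves, Pb = 1105/3 - (2/3)x and Ps = 91.25 + 0.125x; the wedge Ps − Pb = 19 gives 91.25 + 0.125x − (1105/3 - (2/3)x) = 19, so x' = 374.
Then Pb = 1105/3 − (2/3)·374 = 119 and Ps = 91.25 + 0.125·374 = 138.
The subsidy expands output by 374 − 350 = 24 past the efficient level; on those units the gap between marginal cost and willingness to pay runs from 0 up to 19.
DWL = ½ × 19 × 24 = 228.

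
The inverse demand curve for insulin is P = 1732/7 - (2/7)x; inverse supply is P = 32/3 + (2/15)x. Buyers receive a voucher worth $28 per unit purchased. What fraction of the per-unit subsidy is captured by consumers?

Consumer share = 15/22

Pre-subsidy: 1732/7 - (2/7)x = 32/3 + (2/15)x gives x* = 565 and P* = 86.
With the rebate, buyers effectively pay Pb = Ps − 28, where Ps is the price sellers receive.
On the curves, Pb = 1732/7 - (2/7)x and Ps = 32/3 + (2/15)x; the wedge Ps − Pb = 28 gives 32/3 + (2/15)x − (1732/7 - (2/7)x) = 28, so x' = 6950/11.
Then Pb = 1732/7 − (2/7)·(6950/11) = 736/11 and Ps = 32/3 + (2/15)·(6950/11) = 1044/11.
Buyers' price falls by P* − Pb = 86 − 736/11 = 210/11; sellers' price rises by Ps − P* = 1044/11 − 86 = 98/11.
So consumers capture (210/11)/28 = 15/22 of each unit of subsidy.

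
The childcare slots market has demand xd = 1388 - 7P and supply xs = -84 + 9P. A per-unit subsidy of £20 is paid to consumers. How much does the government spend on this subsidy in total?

Government cost = £16455

Pre-subsidy: 1388 - 7P = -84 + 9P gives P* = 92, x* = 744.
With the rebate, buyers effectively pay Pb = Ps − 20, where Ps is the price sellers receive.
Demand in terms of Ps becomes xd = 1388 − 7(Ps − 20) = 1528 - 7Ps. Setting this equal to supply: 1528 - 7Ps = -84 + 9Ps, so Ps = 100.75.
Buyers pay Pb = 100.75 − 20 = 80.75; x' = -84 + 9·100.75 = 822.75.
Government outlay = subsidy × quantity = 20 × 822.75 = 16455.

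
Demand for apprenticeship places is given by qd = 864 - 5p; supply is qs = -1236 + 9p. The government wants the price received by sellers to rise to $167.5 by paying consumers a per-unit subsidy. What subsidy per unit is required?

At a seller price of 167.5, quantity supplied is -1236 + 9·167.5 = 271.5.
Buyers absorb 271.5 only when they pay pb with 864 − 5·pb = 271.5, i.e. pb = 118.5.
s = ps − pb = 167.5 − 118.5 = 49.

Required subsidy s = $49 per unit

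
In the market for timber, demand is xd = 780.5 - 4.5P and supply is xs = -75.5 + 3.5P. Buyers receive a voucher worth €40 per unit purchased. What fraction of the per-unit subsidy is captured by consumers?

Consumer share = 0.4375

Pre-subsidy: 780.5 - 4.5P = -75.5 + 3.5P gives P* = 107, x* = 299.
With the rebate, buyers effectively pay Pb = Ps − 40, where Ps is the price sellers receive.
Demand in terms of Ps becomes xd = 780.5 − 4.5(Ps − 40) = 960.5 - 4.5Ps. Setting this equal to supply: 960.5 - 4.5Ps = -75.5 + 3.5Ps, so Ps = 129.5.
Buyers pay Pb = 129.5 − 40 = 89.5; x' = -75.5 + 3.5·129.5 = 377.75.
Buyers' price falls by P* − Pb = 107 − 89.5 = 17.5; sellers' price rises by Ps − P* = 129.5 − 107 = 22.5.
So consumers capture 17.5/40 = 0.4375 of each unit of subsidy.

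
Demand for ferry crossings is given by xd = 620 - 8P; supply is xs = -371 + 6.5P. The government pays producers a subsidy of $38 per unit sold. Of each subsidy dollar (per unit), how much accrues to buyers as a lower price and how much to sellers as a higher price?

Buyers gain 494/29 per unit; sellers gain 608/29 per unit

Pre-subsidy: 620 - 8P = -371 + 6.5P gives P* = 1982/29, x* = 2124/29.
With the subsidy, sellers receive Ps = Pb + 38 for each unit, where Pb is the price buyers pay.
Supply in terms of Pb becomes xs = -371 + 6.5(Pb + 38) = -124 + 6.5Pb. Setting this equal to demand: 620 - 8Pb = -124 + 6.5Pb, so Pb = 1488/29.
Sellers receive Ps = 1488/29 + 38 = 2590/29; x' = 620 − 8·(1488/29) = 6076/29.
Buyers' price falls by P* − Pb = 1982/29 − 1488/29 = 494/29; sellers' price rises by Ps − P* = 2590/29 − 1982/29 = 608/29.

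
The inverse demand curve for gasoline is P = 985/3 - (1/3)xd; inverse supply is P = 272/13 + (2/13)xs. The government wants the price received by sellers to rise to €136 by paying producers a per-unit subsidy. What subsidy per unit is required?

At a seller price of 136, quantity supplied is -136 + 6.5·136 = 748.
Buyers absorb 748 only when they pay Pb = 985/3 − (1/3)·748 = 79.
s = Ps − Pb = 136 − 79 = 57.

Required subsidy s = €57 per unit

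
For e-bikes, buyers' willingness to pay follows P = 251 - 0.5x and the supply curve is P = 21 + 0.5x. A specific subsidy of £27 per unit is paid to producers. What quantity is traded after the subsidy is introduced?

Pre-subsidy: 251 - 0.5x = 21 + 0.5x gives x* = 230 and P* = 136.
With the subsidy, sellers receive Ps = Pb + 27 for each unit, where Pb is the price buyers pay.
On the curves, Pb = 251 - 0.5x and Ps = 21 + 0.5x; the wedge Ps − Pb = 27 gives 21 + 0.5x − (251 - 0.5x) = 27, so x' = 257.
Then Pb = 251 − 0.5·257 = 122.5 and Ps = 21 + 0.5·257 = 149.5.

x' = 257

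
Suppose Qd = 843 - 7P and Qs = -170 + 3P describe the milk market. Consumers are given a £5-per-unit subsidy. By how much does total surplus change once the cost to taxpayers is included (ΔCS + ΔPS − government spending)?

Net change in total surplus = -£26.25

Pre-subsidy: 843 - 7P = -170 + 3P gives P* = 101.3, Q* = 133.9.
With the rebate, buyers effectively pay Pb = Ps − 5, where Ps is the price sellers receive.
Demand in terms of Ps becomes Qd = 843 − 7(Ps − 5) = 878 - 7Ps. Setting this equal to supply: 878 - 7Ps = -170 + 3Ps, so Ps = 104.8.
Buyers pay Pb = 104.8 − 5 = 99.8; Q' = -170 + 3·104.8 = 144.4.
ΔCS = ½(133.9 + 144.4)(101.3 − 99.8) = 208.725; ΔPS = ½(133.9 + 144.4)(104.8 − 101.3) = 487.025.
Government spending = 5 × 144.4 = 722.
Net change = 208.725 + 487.025 − 722 = -26.25. The loss equals the DWL triangle ½·5·10.5.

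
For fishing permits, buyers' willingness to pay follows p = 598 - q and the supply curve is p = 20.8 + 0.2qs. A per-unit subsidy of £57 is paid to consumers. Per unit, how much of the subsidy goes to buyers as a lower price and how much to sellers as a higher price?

Buyers gain £47.5 per unit; sellers gain £9.5 per unit

Pre-subsidy: 598 - q = 20.8 + 0.2q gives q* = 481 and p* = 117.
With the rebate, buyers effectively pay pb = ps − 57, where ps is the price sellers receive.
On the curves, pb = 598 - q and ps = 20.8 + 0.2q; the wedge ps − pb = 57 gives 20.8 + 0.2q − (598 - q) = 57, so q' = 528.5.
Then pb = 598 − 1·528.5 = 69.5 and ps = 20.8 + 0.2·528.5 = 126.5.
Buyers' price falls by p* − pb = 117 − 69.5 = 47.5; sellers' price rises by ps − p* = 126.5 − 117 = 9.5.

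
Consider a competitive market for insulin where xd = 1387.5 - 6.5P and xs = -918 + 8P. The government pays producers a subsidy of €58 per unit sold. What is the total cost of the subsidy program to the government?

Pre-subsidy: 1387.5 - 6.5P = -918 + 8P gives P* = 159, x* = 354.
With the subsidy, sellers receive Ps = Pb + 58 for each unit, where Pb is the price buyers pay.
Supply in terms of Pb becomes xs = -918 + 8(Pb + 58) = -454 + 8Pb. Setting this equal to demand: 1387.5 - 6.5Pb = -454 + 8Pb, so Pb = 127.
Sellers receive Ps = 127 + 58 = 185; x' = 1387.5 − 6.5·127 = 562.
Government outlay = subsidy × quantity = 58 × 562 = 32596.

Government cost = €32596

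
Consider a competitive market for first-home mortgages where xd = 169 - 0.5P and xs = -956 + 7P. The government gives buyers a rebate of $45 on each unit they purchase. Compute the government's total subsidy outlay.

Government cost = $5175

Pre-subsidy: 169 - 0.5P = -956 + 7P gives P* = 150, x* = 94.
With the rebate, buyers effectively pay Pb = Ps − 45, where Ps is the price sellers receive.
Demand in terms of Ps becomes xd = 169 − 0.5(Ps − 45) = 191.5 - 0.5Ps. Setting this equal to supply: 191.5 - 0.5Ps = -956 + 7Ps, so Ps = 153.
Buyers pay Pb = 153 − 45 = 108; x' = -956 + 7·153 = 115.
Government outlay = subsidy × quantity = 45 × 115 = 5175.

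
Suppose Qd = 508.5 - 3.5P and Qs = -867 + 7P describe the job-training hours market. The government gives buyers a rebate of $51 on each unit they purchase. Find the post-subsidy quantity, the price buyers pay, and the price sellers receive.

Q' = 169; buyers pay $97; sellers receive $148

Pre-subsidy: 508.5 - 3.5P = -867 + 7P gives P* = 131, Q* = 50.
With the rebate, buyers effectively pay Pb = Ps − 51, where Ps is the price sellers receive.
Demand in terms of Ps becomes Qd = 508.5 − 3.5(Ps − 51) = 687 - 3.5Ps. Setting this equal to supply: 687 - 3.5Ps = -867 + 7Ps, so Ps = 148.
Buyers pay Pb = 148 − 51 = 97; Q' = -867 + 7·148 = 169.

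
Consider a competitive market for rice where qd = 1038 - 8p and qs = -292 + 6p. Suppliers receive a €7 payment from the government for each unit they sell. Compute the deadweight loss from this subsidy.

Deadweight loss = €84

Pre-subsidy: 1038 - 8p = -292 + 6p gives p* = 95, q* = 278.
With the subsidy, sellers receive ps = pb + 7 for each unit, where pb is the price buyers pay.
Supply in terms of pb becomes qs = -292 + 6(pb + 7) = -250 + 6pb. Setting this equal to demand: 1038 - 8pb = -250 + 6pb, so pb = 92.
Sellers receive ps = 92 + 7 = 99; q' = 1038 − 8·92 = 302.
The subsidy expands output by 302 − 278 = 24 past the efficient level; on those units the gap between marginal cost and willingness to pay runs from 0 up to 7.
DWL = ½ × 7 × 24 = 84.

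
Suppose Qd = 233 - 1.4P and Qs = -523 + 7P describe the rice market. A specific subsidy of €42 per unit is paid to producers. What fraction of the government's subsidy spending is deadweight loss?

Pre-subsidy: 233 - 1.4P = -523 + 7P gives P* = 90, Q* = 107.
With the subsidy, sellers receive Ps = Pb + 42 for each unit, where Pb is the price buyers pay.
Supply in terms of Pb becomes Qs = -523 + 7(Pb + 42) = -229 + 7Pb. Setting this equal to demand: 233 - 1.4Pb = -229 + 7Pb, so Pb = 55.
Sellers receive Ps = 55 + 42 = 97; Q' = 233 − 1.4·55 = 156.
ΔCS = ½(107 + 156)(90 − 55) = 4602.5; ΔPS = ½(107 + 156)(97 − 90) = 920.5.
Government spending = 42 × 156 = 6552.
DWL = ½ × 42 × (156 − 107) = 1029; fraction = 1029 / 6552 = 49/312.

DWL / government spending = 49/312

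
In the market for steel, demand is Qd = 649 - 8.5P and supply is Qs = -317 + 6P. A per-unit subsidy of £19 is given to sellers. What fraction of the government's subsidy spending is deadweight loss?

Pre-subsidy: 649 - 8.5P = -317 + 6P gives P* = 1932/29, Q* = 2399/29.
With the subsidy, sellers receive Ps = Pb + 19 for each unit, where Pb is the price buyers pay.
Supply in terms of Pb becomes Qs = -317 + 6(Pb + 19) = -203 + 6Pb. Setting this equal to demand: 649 - 8.5Pb = -203 + 6Pb, so Pb = 1704/29.
Sellers receive Ps = 1704/29 + 19 = 2255/29; Q' = 649 − 8.5·(1704/29) = 4337/29.
ΔCS = ½(2399/29 + 4337/29)(1932/29 − 1704/29) = 767904/841; ΔPS = ½(2399/29 + 4337/29)(2255/29 − 1932/29) = 1087864/841.
Government spending = 19 × 4337/29 = 82403/29.
DWL = ½ × 19 × (4337/29 − 2399/29) = 18411/29; fraction = (18411/29) / (82403/29) = 969/4337.

DWL / government spending = 969/4337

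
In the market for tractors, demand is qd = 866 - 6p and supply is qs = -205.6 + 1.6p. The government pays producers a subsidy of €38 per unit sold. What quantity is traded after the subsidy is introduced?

q' = 68

Pre-subsidy: 866 - 6p = -205.6 + 1.6p gives p* = 141, q* = 20.
With the subsidy, sellers receive ps = pb + 38 for each unit, where pb is the price buyers pay.
Supply in terms of pb becomes qs = -205.6 + 1.6(pb + 38) = -144.8 + 1.6pb. Setting this equal to demand: 866 - 6pb = -144.8 + 1.6pb, so pb = 133.
Sellers receive ps = 133 + 38 = 171; q' = 866 − 6·133 = 68.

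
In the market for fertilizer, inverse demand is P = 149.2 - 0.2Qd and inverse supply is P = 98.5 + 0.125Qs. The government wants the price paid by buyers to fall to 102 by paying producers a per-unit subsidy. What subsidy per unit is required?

At a buyer price of 102, quantity demanded is 746 − 5·102 = 236.
Sellers supply 236 only when they receive Ps = 98.5 + 0.125·236 = 128.
s = Ps − Pb = 128 − 102 = 26.

Required subsidy s = 26 per unit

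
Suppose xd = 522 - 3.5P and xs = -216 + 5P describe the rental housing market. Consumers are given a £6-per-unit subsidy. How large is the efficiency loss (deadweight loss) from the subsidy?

Pre-subsidy: 522 - 3.5P = -216 + 5P gives P* = 1476/17, x* = 3708/17.
With the rebate, buyers effectively pay Pb = Ps − 6, where Ps is the price sellers receive.
Demand in terms of Ps becomes xd = 522 − 3.5(Ps − 6) = 543 - 3.5Ps. Setting this equal to supply: 543 - 3.5Ps = -216 + 5Ps, so Ps = 1518/17.
Buyers pay Pb = 1518/17 − 6 = 1416/17; x' = -216 + 5·(1518/17) = 3918/17.
The subsidy expands output by 3918/17 − 3708/17 = 210/17 past the efficient level; on those units the gap between marginal cost and willingness to pay runs from 0 up to 6.
DWL = ½ × 6 × 210/17 = 630/17.

Deadweight loss = 630/17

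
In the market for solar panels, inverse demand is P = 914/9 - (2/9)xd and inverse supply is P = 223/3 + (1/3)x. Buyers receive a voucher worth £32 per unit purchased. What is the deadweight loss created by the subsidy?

Deadweight loss = £921.6

Pre-subsidy: 914/9 - (2/9)x = 223/3 + (1/3)x gives x* = 49 and P* = 272/3.
With the rebate, buyers effectively pay Pb = Ps − 32, where Ps is the price sellers receive.
On the curves, Pb = 914/9 - (2/9)x and Ps = 223/3 + (1/3)x; the wedge Ps − Pb = 32 gives 223/3 + (1/3)x − (914/9 - (2/9)x) = 32, so x' = 106.6.
Then Pb = 914/9 − (2/9)·106.6 = 1168/15 and Ps = 223/3 + (1/3)·106.6 = 1648/15.
The subsidy expands output by 106.6 − 49 = 57.6 past the efficient level; on those units the gap between marginal cost and willingness to pay runs from 0 up to 32.
DWL = ½ × 32 × 57.6 = 921.6.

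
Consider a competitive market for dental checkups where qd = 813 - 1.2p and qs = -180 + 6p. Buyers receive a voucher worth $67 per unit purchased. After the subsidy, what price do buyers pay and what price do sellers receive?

Buyers pay 985/12; sellers receive 1789/12

Pre-subsidy: 813 - 1.2p = -180 + 6p gives p* = 1655/12, q* = 647.5.
With the rebate, buyers effectively pay pb = ps − 67, where ps is the price sellers receive.
Demand in terms of ps becomes qd = 813 − 1.2(ps − 67) = 893.4 - 1.2ps. Setting this equal to supply: 893.4 - 1.2ps = -180 + 6ps, so ps = 1789/12.
Buyers pay pb = 1789/12 − 67 = 985/12; q' = -180 + 6·(1789/12) = 714.5.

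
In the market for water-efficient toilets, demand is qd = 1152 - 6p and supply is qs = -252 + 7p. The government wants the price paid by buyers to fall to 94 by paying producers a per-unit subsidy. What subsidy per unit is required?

At a buyer price of 94, quantity demanded is 1152 − 6·94 = 588.
Sellers supply 588 only when they receive ps with -252 + 7·ps = 588, i.e. ps = 120.
s = ps − pb = 120 − 94 = 26.

Required subsidy s = 26 per unit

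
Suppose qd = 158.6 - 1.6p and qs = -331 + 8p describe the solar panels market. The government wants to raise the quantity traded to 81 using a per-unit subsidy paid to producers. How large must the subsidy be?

Required subsidy s = 3 per unit

At q = 81, invert demand for the buyer price: pb = (158.6 − 81)/1.6 = 48.5; invert supply for the seller price: ps = (81 − (-331))/8 = 51.5.
The subsidy must fill the gap: s = ps − pb = 51.5 − 48.5 = 3.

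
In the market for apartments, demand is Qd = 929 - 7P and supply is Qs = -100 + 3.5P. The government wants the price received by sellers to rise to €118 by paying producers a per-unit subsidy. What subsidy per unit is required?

Required subsidy s = €30 per unit

At a seller price of 118, quantity supplied is -100 + 3.5·118 = 313.
Buyers absorb 313 only when they pay Pb with 929 − 7·Pb = 313, i.e. Pb = 88.
s = Ps − Pb = 118 − 88 = 30.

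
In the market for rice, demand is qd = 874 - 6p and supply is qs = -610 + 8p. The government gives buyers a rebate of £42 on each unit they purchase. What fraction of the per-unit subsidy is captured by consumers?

Pre-subsidy: 874 - 6p = -610 + 8p gives p* = 106, q* = 238.
With the rebate, buyers effectively pay pb = ps − 42, where ps is the price sellers receive.
Demand in terms of ps becomes qd = 874 − 6(ps − 42) = 1126 - 6ps. Setting this equal to supply: 1126 - 6ps = -610 + 8ps, so ps = 124.
Buyers pay pb = 124 − 42 = 82; q' = -610 + 8·124 = 382.
Buyers' price falls by p* − pb = 106 − 82 = 24; sellers' price rises by ps − p* = 124 − 106 = 18.
So consumers capture 24/42 = 4/7 of each unit of subsidy.

Consumer share = 4/7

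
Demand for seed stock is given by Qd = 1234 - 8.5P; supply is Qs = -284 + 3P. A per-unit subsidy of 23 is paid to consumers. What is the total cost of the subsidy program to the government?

Pre-subsidy: 1234 - 8.5P = -284 + 3P gives P* = 132, Q* = 112.
With the rebate, buyers effectively pay Pb = Ps − 23, where Ps is the price sellers receive.
Demand in terms of Ps becomes Qd = 1234 − 8.5(Ps − 23) = 1429.5 - 8.5Ps. Setting this equal to supply: 1429.5 - 8.5Ps = -284 + 3Ps, so Ps = 149.
Buyers pay Pb = 149 − 23 = 126; Q' = -284 + 3·149 = 163.
Government outlay = subsidy × quantity = 23 × 163 = 3749.

Government cost = 3749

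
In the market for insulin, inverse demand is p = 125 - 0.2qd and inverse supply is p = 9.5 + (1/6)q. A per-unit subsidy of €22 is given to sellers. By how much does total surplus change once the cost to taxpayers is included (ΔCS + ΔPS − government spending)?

Pre-subsidy: 125 - 0.2q = 9.5 + (1/6)q gives q* = 315 and p* = 62.
With the subsidy, sellers receive ps = pb + 22 for each unit, where pb is the price buyers pay.
On the curves, pb = 125 - 0.2q and ps = 9.5 + (1/6)q; the wedge ps − pb = 22 gives 9.5 + (1/6)q − (125 - 0.2q) = 22, so q' = 375.
Then pb = 125 − 0.2·375 = 50 and ps = 9.5 + (1/6)·375 = 72.
ΔCS = ½(315 + 375)(62 − 50) = 4140; ΔPS = ½(315 + 375)(72 − 62) = 3450.
Government spending = 22 × 375 = 8250.
Net change = 4140 + 3450 − 8250 = -660. The loss equals the DWL triangle ½·22·60.

Net change in total surplus = -€660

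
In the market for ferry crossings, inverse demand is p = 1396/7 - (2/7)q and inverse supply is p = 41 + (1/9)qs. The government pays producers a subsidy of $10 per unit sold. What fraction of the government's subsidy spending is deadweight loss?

Pre-subsidy: 1396/7 - (2/7)q = 41 + (1/9)q gives q* = 399.24 and p* = 85.36.
With the subsidy, sellers receive ps = pb + 10 for each unit, where pb is the price buyers pay.
On the curves, pb = 1396/7 - (2/7)q and ps = 41 + (1/9)q; the wedge ps − pb = 10 gives 41 + (1/9)q − (1396/7 - (2/7)q) = 10, so q' = 424.44.
Then pb = 1396/7 − (2/7)·424.44 = 78.16 and ps = 41 + (1/9)·424.44 = 88.16.
ΔCS = ½(399.24 + 424.44)(85.36 − 78.16) = 2965.248; ΔPS = ½(399.24 + 424.44)(88.16 − 85.36) = 1153.152.
Government spending = 10 × 424.44 = 4244.4.
DWL = ½ × 10 × (424.44 − 399.24) = 126; fraction = 126 / 4244.4 = 35/1179.

DWL / government spending = 35/1179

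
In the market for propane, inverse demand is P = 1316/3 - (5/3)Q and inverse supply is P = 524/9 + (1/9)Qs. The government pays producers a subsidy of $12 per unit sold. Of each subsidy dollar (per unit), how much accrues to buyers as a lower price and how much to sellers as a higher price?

Pre-subsidy: 1316/3 - (5/3)Q = 524/9 + (1/9)Q gives Q* = 214 and P* = 82.
With the subsidy, sellers receive Ps = Pb + 12 for each unit, where Pb is the price buyers pay.
On the curves, Pb = 1316/3 - (5/3)Q and Ps = 524/9 + (1/9)Q; the wedge Ps − Pb = 12 gives 524/9 + (1/9)Q − (1316/3 - (5/3)Q) = 12, so Q' = 220.75.
Then Pb = 1316/3 − (5/3)·220.75 = 70.75 and Ps = 524/9 + (1/9)·220.75 = 82.75.
Buyers' price falls by P* − Pb = 82 − 70.75 = 11.25; sellers' price rises by Ps − P* = 82.75 − 82 = 0.75.

Buyers gain $11.25 per unit; sellers gain $0.75 per unit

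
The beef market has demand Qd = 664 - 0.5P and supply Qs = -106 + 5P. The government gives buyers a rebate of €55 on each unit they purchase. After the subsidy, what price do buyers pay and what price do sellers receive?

Pre-subsidy: 664 - 0.5P = -106 + 5P gives P* = 140, Q* = 594.
With the rebate, buyers effectively pay Pb = Ps − 55, where Ps is the price sellers receive.
Demand in terms of Ps becomes Qd = 664 − 0.5(Ps − 55) = 691.5 - 0.5Ps. Setting this equal to supply: 691.5 - 0.5Ps = -106 + 5Ps, so Ps = 145.
Buyers pay Pb = 145 − 55 = 90; Q' = -106 + 5·145 = 619.

Buyers pay €90; sellers receive €145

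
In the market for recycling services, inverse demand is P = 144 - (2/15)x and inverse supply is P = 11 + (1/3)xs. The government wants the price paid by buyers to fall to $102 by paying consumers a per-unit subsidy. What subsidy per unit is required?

Required subsidy s = $14 per unit

At a buyer price of 102, quantity demanded is 1080 − 7.5·102 = 315.
Sellers supply 315 only when they receive Ps = 11 + (1/3)·315 = 116.
s = Ps − Pb = 116 − 102 = 14.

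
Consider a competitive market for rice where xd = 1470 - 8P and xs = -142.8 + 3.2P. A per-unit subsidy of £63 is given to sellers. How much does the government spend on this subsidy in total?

Pre-subsidy: 1470 - 8P = -142.8 + 3.2P gives P* = 144, x* = 318.
With the subsidy, sellers receive Ps = Pb + 63 for each unit, where Pb is the price buyers pay.
Supply in terms of Pb becomes xs = -142.8 + 3.2(Pb + 63) = 58.8 + 3.2Pb. Setting this equal to demand: 1470 - 8Pb = 58.8 + 3.2Pb, so Pb = 126.
Sellers receive Ps = 126 + 63 = 189; x' = 1470 − 8·126 = 462.
Government outlay = subsidy × quantity = 63 × 462 = 29106.

Government cost = £29106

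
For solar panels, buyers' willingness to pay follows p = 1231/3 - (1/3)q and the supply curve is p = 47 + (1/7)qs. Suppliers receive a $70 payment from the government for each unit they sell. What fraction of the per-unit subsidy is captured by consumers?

Consumer share = 0.7

Pre-subsidy: 1231/3 - (1/3)q = 47 + (1/7)q gives q* = 763 and p* = 156.
With the subsidy, sellers receive ps = pb + 70 for each unit, where pb is the price buyers pay.
On the curves, pb = 1231/3 - (1/3)q and ps = 47 + (1/7)q; the wedge ps − pb = 70 gives 47 + (1/7)q − (1231/3 - (1/3)q) = 70, so q' = 910.
Then pb = 1231/3 − (1/3)·910 = 107 and ps = 47 + (1/7)·910 = 177.
Buyers' price falls by p* − pb = 156 − 107 = 49; sellers' price rises by ps − p* = 177 − 156 = 21.
So consumers capture 49/70 = 0.7 of each unit of subsidy.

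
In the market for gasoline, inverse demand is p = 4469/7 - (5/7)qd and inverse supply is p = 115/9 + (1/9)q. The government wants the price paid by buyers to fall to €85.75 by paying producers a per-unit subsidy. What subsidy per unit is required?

Required subsidy s = €13 per unit

At a buyer price of 85.75, quantity demanded is 893.8 − 1.4·85.75 = 773.75.
Sellers supply 773.75 only when they receive ps = 115/9 + (1/9)·773.75 = 98.75.
s = ps − pb = 98.75 − 85.75 = 13.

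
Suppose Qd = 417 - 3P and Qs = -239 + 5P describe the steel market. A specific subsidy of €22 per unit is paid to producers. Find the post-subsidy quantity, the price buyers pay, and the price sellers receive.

Q' = 212.25; buyers pay €68.25; sellers receive €90.25

Pre-subsidy: 417 - 3P = -239 + 5P gives P* = 82, Q* = 171.
With the subsidy, sellers receive Ps = Pb + 22 for each unit, where Pb is the price buyers pay.
Supply in terms of Pb becomes Qs = -239 + 5(Pb + 22) = -129 + 5Pb. Setting this equal to demand: 417 - 3Pb = -129 + 5Pb, so Pb = 68.25.
Sellers receive Ps = 68.25 + 22 = 90.25; Q' = 417 − 3·68.25 = 212.25.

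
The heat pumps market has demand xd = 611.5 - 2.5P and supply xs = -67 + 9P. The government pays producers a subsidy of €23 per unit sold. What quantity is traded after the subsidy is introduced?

Pre-subsidy: 611.5 - 2.5P = -67 + 9P gives P* = 59, x* = 464.
With the subsidy, sellers receive Ps = Pb + 23 for each unit, where Pb is the price buyers pay.
Supply in terms of Pb becomes xs = -67 + 9(Pb + 23) = 140 + 9Pb. Setting this equal to demand: 611.5 - 2.5Pb = 140 + 9Pb, so Pb = 41.
Sellers receive Ps = 41 + 23 = 64; x' = 611.5 − 2.5·41 = 509.

x' = 509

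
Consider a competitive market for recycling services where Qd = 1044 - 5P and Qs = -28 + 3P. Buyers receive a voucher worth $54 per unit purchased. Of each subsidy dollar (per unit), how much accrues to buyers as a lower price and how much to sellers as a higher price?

Buyers gain $20.25 per unit; sellers gain $33.75 per unit

Pre-subsidy: 1044 - 5P = -28 + 3P gives P* = 134, Q* = 374.
With the rebate, buyers effectively pay Pb = Ps − 54, where Ps is the price sellers receive.
Demand in terms of Ps becomes Qd = 1044 − 5(Ps − 54) = 1314 - 5Ps. Setting this equal to supply: 1314 - 5Ps = -28 + 3Ps, so Ps = 167.75.
Buyers pay Pb = 167.75 − 54 = 113.75; Q' = -28 + 3·167.75 = 475.25.
Buyers' price falls by P* − Pb = 134 − 113.75 = 20.25; sellers' price rises by Ps − P* = 167.75 − 134 = 33.75.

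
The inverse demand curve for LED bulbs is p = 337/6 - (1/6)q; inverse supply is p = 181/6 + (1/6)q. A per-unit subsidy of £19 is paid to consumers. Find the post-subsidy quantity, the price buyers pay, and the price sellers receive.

Pre-subsidy: 337/6 - (1/6)q = 181/6 + (1/6)q gives q* = 78 and p* = 259/6.
With the rebate, buyers effectively pay pb = ps − 19, where ps is the price sellers receive.
On the curves, pb = 337/6 - (1/6)q and ps = 181/6 + (1/6)q; the wedge ps − pb = 19 gives 181/6 + (1/6)q − (337/6 - (1/6)q) = 19, so q' = 135.
Then pb = 337/6 − (1/6)·135 = 101/3 and ps = 181/6 + (1/6)·135 = 158/3.

q' = 135; buyers pay 101/3; sellers receive 158/3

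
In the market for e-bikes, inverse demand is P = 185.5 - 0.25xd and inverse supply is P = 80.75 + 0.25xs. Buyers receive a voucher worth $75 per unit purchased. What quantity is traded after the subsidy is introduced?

Pre-subsidy: 185.5 - 0.25x = 80.75 + 0.25x gives x* = 209.5 and P* = 133.125.
With the rebate, buyers effectively pay Pb = Ps − 75, where Ps is the price sellers receive.
On the curves, Pb = 185.5 - 0.25x and Ps = 80.75 + 0.25x; the wedge Ps − Pb = 75 gives 80.75 + 0.25x − (185.5 - 0.25x) = 75, so x' = 359.5.
Then Pb = 185.5 − 0.25·359.5 = 95.625 and Ps = 80.75 + 0.25·359.5 = 170.625.

x' = 359.5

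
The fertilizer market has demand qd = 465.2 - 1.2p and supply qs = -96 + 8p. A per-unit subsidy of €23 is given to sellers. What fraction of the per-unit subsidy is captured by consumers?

Pre-subsidy: 465.2 - 1.2p = -96 + 8p gives p* = 61, q* = 392.
With the subsidy, sellers receive ps = pb + 23 for each unit, where pb is the price buyers pay.
Supply in terms of pb becomes qs = -96 + 8(pb + 23) = 88 + 8pb. Setting this equal to demand: 465.2 - 1.2pb = 88 + 8pb, so pb = 41.
Sellers receive ps = 41 + 23 = 64; q' = 465.2 − 1.2·41 = 416.
Buyers' price falls by p* − pb = 61 − 41 = 20; sellers' price rises by ps − p* = 64 − 61 = 3.
So consumers capture 20/23 = 20/23 of each unit of subsidy.

Consumer share = 20/23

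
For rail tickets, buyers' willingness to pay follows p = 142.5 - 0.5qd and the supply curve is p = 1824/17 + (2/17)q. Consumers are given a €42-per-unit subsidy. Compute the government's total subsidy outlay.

Government cost = €5250

Pre-subsidy: 142.5 - 0.5q = 1824/17 + (2/17)q gives q* = 57 and p* = 114.
With the rebate, buyers effectively pay pb = ps − 42, where ps is the price sellers receive.
On the curves, pb = 142.5 - 0.5q and ps = 1824/17 + (2/17)q; the wedge ps − pb = 42 gives 1824/17 + (2/17)q − (142.5 - 0.5q) = 42, so q' = 125.
Then pb = 142.5 − 0.5·125 = 80 and ps = 1824/17 + (2/17)·125 = 122.
Government outlay = subsidy × quantity = 42 × 125 = 5250.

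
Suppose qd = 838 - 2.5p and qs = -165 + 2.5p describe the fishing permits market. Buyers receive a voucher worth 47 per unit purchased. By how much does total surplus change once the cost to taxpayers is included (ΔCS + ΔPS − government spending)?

Net change in total surplus = -1380.625

Pre-subsidy: 838 - 2.5p = -165 + 2.5p gives p* = 200.6, q* = 336.5.
With the rebate, buyers effectively pay pb = ps − 47, where ps is the price sellers receive.
Demand in terms of ps becomes qd = 838 − 2.5(ps − 47) = 955.5 - 2.5ps. Setting this equal to supply: 955.5 - 2.5ps = -165 + 2.5ps, so ps = 224.1.
Buyers pay pb = 224.1 − 47 = 177.1; q' = -165 + 2.5·224.1 = 395.25.
ΔCS = ½(336.5 + 395.25)(200.6 − 177.1) = 8598.0625; ΔPS = ½(336.5 + 395.25)(224.1 − 200.6) = 8598.0625.
Government spending = 47 × 395.25 = 18576.75.
Net change = 8598.0625 + 8598.0625 − 18576.75 = -1380.625. The loss equals the DWL triangle ½·47·58.75.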